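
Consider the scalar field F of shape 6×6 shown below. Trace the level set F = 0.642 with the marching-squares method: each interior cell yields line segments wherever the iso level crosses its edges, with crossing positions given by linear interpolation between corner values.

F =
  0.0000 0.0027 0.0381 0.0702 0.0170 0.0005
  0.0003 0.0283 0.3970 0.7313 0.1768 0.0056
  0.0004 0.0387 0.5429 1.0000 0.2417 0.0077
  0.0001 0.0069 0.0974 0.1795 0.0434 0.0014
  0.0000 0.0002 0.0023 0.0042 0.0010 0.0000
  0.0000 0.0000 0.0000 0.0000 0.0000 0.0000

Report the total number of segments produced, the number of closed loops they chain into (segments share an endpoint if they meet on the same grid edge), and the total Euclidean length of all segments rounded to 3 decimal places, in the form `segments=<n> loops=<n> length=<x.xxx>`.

segments=6 loops=1 length=4.221

cell (0,2): code 0100 → (0.865,3.000)–(1.000,2.733)
cell (0,3): code 1000 → (1.000,3.161)–(0.865,3.000)
cell (1,2): code 0110 → (1.000,2.733)–(2.000,2.217)
cell (1,3): code 1001 → (2.000,3.472)–(1.000,3.161)
cell (2,2): code 0010 → (2.000,2.217)–(2.436,3.000)
cell (2,3): code 0001 → (2.436,3.000)–(2.000,3.472)
total: 6 segments, chained into 1 closed loop(s), length Σ = 4.221496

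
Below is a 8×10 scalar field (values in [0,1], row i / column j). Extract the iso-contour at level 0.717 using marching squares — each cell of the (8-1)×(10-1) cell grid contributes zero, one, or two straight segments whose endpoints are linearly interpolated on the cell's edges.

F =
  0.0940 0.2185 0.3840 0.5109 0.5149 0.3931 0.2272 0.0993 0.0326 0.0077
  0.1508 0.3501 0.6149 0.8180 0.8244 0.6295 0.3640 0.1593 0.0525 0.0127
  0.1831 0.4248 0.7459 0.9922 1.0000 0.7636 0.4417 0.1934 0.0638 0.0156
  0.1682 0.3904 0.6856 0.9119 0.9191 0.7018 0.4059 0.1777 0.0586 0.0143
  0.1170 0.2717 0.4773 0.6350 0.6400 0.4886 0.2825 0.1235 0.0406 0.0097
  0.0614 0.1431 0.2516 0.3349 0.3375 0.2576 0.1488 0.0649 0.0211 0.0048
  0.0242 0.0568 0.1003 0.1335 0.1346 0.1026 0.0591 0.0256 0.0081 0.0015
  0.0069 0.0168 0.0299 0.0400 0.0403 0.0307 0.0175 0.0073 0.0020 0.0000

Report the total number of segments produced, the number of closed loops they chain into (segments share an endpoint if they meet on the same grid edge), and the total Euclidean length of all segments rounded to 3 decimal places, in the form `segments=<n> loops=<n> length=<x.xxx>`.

segments=14 loops=1 length=9.923

cell (0,2): code 0100 → (0.671,3.000)–(1.000,2.503)
cell (0,3): code 1100 → (0.653,4.000)–(0.671,3.000)
cell (0,4): code 1000 → (1.000,4.551)–(0.653,4.000)
cell (1,1): code 0100 → (1.779,2.000)–(2.000,1.910)
cell (1,2): code 1110 → (1.000,2.503)–(1.779,2.000)
cell (1,4): code 1101 → (1.652,5.000)–(1.000,4.551)
cell (1,5): code 1000 → (2.000,5.145)–(1.652,5.000)
cell (2,1): code 0010 → (2.000,1.910)–(2.479,2.000)
cell (2,2): code 0111 → (2.479,2.000)–(3.000,2.139)
cell (2,4): code 1011 → (3.000,4.930)–(2.754,5.000)
cell (2,5): code 0001 → (2.754,5.000)–(2.000,5.145)
cell (3,2): code 0010 → (3.000,2.139)–(3.704,3.000)
cell (3,3): code 0011 → (3.704,3.000)–(3.724,4.000)
cell (3,4): code 0001 → (3.724,4.000)–(3.000,4.930)
total: 14 segments, chained into 1 closed loop(s), length Σ = 9.923031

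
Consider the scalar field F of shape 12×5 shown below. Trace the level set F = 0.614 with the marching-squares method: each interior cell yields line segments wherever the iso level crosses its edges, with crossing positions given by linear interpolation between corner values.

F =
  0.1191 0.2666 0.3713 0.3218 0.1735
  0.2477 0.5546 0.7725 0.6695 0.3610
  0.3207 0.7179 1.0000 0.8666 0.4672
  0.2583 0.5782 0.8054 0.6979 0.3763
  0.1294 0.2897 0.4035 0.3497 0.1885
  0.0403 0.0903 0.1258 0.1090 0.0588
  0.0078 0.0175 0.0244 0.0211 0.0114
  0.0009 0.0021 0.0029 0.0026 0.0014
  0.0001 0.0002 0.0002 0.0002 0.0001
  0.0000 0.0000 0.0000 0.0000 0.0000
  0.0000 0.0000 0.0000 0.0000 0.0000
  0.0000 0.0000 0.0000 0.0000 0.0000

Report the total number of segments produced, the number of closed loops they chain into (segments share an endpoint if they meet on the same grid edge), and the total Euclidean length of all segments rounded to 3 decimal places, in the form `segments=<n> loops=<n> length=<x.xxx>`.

cell (0,1): code 0100 → (0.605,2.000)–(1.000,1.273)
cell (0,2): code 1100 → (0.840,3.000)–(0.605,2.000)
cell (0,3): code 1000 → (1.000,3.180)–(0.840,3.000)
cell (1,0): code 0100 → (1.364,1.000)–(2.000,0.738)
cell (1,1): code 1110 → (1.000,1.273)–(1.364,1.000)
cell (1,3): code 1001 → (2.000,3.632)–(1.000,3.180)
cell (2,0): code 0010 → (2.000,0.738)–(2.744,1.000)
cell (2,1): code 0111 → (2.744,1.000)–(3.000,1.158)
cell (2,3): code 1001 → (3.000,3.261)–(2.000,3.632)
cell (3,1): code 0010 → (3.000,1.158)–(3.476,2.000)
cell (3,2): code 0011 → (3.476,2.000)–(3.241,3.000)
cell (3,3): code 0001 → (3.241,3.000)–(3.000,3.261)
total: 12 segments, chained into 1 closed loop(s), length Σ = 8.841916

segments=12 loops=1 length=8.842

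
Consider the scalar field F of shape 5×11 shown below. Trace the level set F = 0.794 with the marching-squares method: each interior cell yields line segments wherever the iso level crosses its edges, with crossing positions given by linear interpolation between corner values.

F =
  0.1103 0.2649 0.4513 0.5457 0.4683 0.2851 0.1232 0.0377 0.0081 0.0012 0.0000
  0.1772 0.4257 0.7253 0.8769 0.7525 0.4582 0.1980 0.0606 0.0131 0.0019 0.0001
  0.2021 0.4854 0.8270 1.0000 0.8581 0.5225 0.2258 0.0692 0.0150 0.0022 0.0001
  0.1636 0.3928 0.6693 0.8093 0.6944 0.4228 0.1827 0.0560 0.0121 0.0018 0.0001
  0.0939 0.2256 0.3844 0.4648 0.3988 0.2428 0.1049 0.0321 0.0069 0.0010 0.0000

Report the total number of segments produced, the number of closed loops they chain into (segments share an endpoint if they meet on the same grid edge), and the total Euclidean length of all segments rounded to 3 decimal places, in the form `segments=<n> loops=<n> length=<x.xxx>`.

segments=12 loops=1 length=6.792

cell (0,2): code 0100 → (0.750,3.000)–(1.000,2.453)
cell (0,3): code 1000 → (1.000,3.666)–(0.750,3.000)
cell (1,1): code 0100 → (1.676,2.000)–(2.000,1.903)
cell (1,2): code 1110 → (1.000,2.453)–(1.676,2.000)
cell (1,3): code 1101 → (1.393,4.000)–(1.000,3.666)
cell (1,4): code 1000 → (2.000,4.191)–(1.393,4.000)
cell (2,1): code 0010 → (2.000,1.903)–(2.209,2.000)
cell (2,2): code 0111 → (2.209,2.000)–(3.000,2.891)
cell (2,3): code 1011 → (3.000,3.133)–(2.392,4.000)
cell (2,4): code 0001 → (2.392,4.000)–(2.000,4.191)
cell (3,2): code 0010 → (3.000,2.891)–(3.044,3.000)
cell (3,3): code 0001 → (3.044,3.000)–(3.000,3.133)
total: 12 segments, chained into 1 closed loop(s), length Σ = 6.791702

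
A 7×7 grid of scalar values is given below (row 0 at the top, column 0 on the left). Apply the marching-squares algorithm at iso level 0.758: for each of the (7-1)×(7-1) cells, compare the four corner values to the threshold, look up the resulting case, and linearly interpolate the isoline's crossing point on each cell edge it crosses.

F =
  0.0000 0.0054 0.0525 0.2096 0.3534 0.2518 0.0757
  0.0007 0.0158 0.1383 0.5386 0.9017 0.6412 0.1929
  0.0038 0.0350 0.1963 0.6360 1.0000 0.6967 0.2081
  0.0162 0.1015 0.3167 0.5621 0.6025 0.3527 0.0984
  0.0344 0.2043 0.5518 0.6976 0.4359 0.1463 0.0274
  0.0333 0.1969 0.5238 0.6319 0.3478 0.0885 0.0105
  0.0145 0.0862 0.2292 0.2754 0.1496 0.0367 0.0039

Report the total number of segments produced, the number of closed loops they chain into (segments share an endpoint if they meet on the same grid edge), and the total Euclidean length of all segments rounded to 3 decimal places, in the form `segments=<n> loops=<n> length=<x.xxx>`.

cell (0,3): code 0100 → (0.738,4.000)–(1.000,3.604)
cell (0,4): code 1000 → (1.000,4.552)–(0.738,4.000)
cell (1,3): code 0110 → (1.000,3.604)–(2.000,3.335)
cell (1,4): code 1001 → (2.000,4.798)–(1.000,4.552)
cell (2,3): code 0010 → (2.000,3.335)–(2.609,4.000)
cell (2,4): code 0001 → (2.609,4.000)–(2.000,4.798)
total: 6 segments, chained into 1 closed loop(s), length Σ = 5.055939

segments=6 loops=1 length=5.056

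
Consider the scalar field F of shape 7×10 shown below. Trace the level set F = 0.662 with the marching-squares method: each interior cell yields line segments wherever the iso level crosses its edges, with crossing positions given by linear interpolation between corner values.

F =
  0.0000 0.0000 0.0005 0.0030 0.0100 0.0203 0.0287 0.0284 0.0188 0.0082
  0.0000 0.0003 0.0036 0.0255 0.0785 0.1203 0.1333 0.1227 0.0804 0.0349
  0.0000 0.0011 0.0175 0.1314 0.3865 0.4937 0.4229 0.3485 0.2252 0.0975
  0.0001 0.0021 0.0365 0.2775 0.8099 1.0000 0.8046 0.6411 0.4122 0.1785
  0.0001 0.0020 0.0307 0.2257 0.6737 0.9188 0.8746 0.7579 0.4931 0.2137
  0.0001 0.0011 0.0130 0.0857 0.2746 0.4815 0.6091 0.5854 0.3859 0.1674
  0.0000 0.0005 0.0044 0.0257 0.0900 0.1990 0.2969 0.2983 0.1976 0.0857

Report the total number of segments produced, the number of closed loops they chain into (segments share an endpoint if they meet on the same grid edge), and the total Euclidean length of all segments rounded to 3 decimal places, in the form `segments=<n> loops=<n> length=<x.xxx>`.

cell (2,3): code 0100 → (2.651,4.000)–(3.000,3.722)
cell (2,4): code 1100 → (2.332,5.000)–(2.651,4.000)
cell (2,5): code 1100 → (2.626,6.000)–(2.332,5.000)
cell (2,6): code 1000 → (3.000,6.872)–(2.626,6.000)
cell (3,3): code 0110 → (3.000,3.722)–(4.000,3.974)
cell (3,6): code 1101 → (3.179,7.000)–(3.000,6.872)
cell (3,7): code 1000 → (4.000,7.362)–(3.179,7.000)
cell (4,3): code 0010 → (4.000,3.974)–(4.029,4.000)
cell (4,4): code 0011 → (4.029,4.000)–(4.587,5.000)
cell (4,5): code 0011 → (4.587,5.000)–(4.801,6.000)
cell (4,6): code 0011 → (4.801,6.000)–(4.556,7.000)
cell (4,7): code 0001 → (4.556,7.000)–(4.000,7.362)
total: 12 segments, chained into 1 closed loop(s), length Σ = 9.535298

segments=12 loops=1 length=9.535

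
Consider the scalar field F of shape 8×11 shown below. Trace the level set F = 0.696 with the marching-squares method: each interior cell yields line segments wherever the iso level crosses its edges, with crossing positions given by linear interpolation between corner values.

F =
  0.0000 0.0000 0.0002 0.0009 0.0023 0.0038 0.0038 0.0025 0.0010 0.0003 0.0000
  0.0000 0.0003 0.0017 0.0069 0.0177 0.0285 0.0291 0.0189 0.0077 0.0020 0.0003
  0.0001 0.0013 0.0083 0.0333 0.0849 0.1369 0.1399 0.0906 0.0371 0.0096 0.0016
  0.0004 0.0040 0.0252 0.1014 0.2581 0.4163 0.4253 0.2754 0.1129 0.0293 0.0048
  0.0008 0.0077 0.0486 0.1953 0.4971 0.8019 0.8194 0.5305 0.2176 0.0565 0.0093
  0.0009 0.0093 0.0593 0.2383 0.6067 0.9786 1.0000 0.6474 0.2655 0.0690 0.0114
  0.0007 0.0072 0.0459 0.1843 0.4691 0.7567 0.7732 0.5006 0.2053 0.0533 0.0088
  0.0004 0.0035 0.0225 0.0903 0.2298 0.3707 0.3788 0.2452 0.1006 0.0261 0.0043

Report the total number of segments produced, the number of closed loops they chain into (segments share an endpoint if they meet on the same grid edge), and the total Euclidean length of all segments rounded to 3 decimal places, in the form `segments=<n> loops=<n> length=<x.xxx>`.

segments=10 loops=1 length=8.050

cell (3,4): code 0100 → (3.725,5.000)–(4.000,4.653)
cell (3,5): code 1100 → (3.687,6.000)–(3.725,5.000)
cell (3,6): code 1000 → (4.000,6.427)–(3.687,6.000)
cell (4,4): code 0110 → (4.000,4.653)–(5.000,4.240)
cell (4,6): code 1001 → (5.000,6.862)–(4.000,6.427)
cell (5,4): code 0110 → (5.000,4.240)–(6.000,4.789)
cell (5,6): code 1001 → (6.000,6.283)–(5.000,6.862)
cell (6,4): code 0010 → (6.000,4.789)–(6.157,5.000)
cell (6,5): code 0011 → (6.157,5.000)–(6.196,6.000)
cell (6,6): code 0001 → (6.196,6.000)–(6.000,6.283)
total: 10 segments, chained into 1 closed loop(s), length Σ = 8.049890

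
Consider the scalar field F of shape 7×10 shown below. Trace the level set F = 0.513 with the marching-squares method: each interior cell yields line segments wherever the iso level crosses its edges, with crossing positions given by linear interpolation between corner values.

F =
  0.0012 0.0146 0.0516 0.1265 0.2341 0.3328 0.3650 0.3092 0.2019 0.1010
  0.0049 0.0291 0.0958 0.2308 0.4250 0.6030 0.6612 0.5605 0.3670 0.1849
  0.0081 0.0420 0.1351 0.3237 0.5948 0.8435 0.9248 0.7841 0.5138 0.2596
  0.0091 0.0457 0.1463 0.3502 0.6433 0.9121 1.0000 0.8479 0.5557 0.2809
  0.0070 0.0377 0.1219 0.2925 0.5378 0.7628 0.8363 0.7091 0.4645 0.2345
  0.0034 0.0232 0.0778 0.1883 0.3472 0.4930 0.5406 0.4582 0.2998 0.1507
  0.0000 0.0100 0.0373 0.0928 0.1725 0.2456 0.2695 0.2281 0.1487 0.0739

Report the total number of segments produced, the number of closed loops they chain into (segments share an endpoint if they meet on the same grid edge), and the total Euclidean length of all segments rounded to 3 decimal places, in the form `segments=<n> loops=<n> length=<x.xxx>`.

segments=20 loops=1 length=14.284

cell (0,4): code 0100 → (0.667,5.000)–(1.000,4.494)
cell (0,5): code 1100 → (0.500,6.000)–(0.667,5.000)
cell (0,6): code 1100 → (0.811,7.000)–(0.500,6.000)
cell (0,7): code 1000 → (1.000,7.245)–(0.811,7.000)
cell (1,3): code 0100 → (1.518,4.000)–(2.000,3.698)
cell (1,4): code 1110 → (1.000,4.494)–(1.518,4.000)
cell (1,7): code 1101 → (1.995,8.000)–(1.000,7.245)
cell (1,8): code 1000 → (2.000,8.003)–(1.995,8.000)
cell (2,3): code 0110 → (2.000,3.698)–(3.000,3.555)
cell (2,8): code 1001 → (3.000,8.155)–(2.000,8.003)
cell (3,3): code 0110 → (3.000,3.555)–(4.000,3.899)
cell (3,7): code 1011 → (4.000,7.802)–(3.468,8.000)
cell (3,8): code 0001 → (3.468,8.000)–(3.000,8.155)
cell (4,3): code 0010 → (4.000,3.899)–(4.130,4.000)
cell (4,4): code 0011 → (4.130,4.000)–(4.926,5.000)
cell (4,5): code 0111 → (4.926,5.000)–(5.000,5.420)
cell (4,6): code 1011 → (5.000,6.335)–(4.782,7.000)
cell (4,7): code 0001 → (4.782,7.000)–(4.000,7.802)
cell (5,5): code 0010 → (5.000,5.420)–(5.102,6.000)
cell (5,6): code 0001 → (5.102,6.000)–(5.000,6.335)
total: 20 segments, chained into 1 closed loop(s), length Σ = 14.283591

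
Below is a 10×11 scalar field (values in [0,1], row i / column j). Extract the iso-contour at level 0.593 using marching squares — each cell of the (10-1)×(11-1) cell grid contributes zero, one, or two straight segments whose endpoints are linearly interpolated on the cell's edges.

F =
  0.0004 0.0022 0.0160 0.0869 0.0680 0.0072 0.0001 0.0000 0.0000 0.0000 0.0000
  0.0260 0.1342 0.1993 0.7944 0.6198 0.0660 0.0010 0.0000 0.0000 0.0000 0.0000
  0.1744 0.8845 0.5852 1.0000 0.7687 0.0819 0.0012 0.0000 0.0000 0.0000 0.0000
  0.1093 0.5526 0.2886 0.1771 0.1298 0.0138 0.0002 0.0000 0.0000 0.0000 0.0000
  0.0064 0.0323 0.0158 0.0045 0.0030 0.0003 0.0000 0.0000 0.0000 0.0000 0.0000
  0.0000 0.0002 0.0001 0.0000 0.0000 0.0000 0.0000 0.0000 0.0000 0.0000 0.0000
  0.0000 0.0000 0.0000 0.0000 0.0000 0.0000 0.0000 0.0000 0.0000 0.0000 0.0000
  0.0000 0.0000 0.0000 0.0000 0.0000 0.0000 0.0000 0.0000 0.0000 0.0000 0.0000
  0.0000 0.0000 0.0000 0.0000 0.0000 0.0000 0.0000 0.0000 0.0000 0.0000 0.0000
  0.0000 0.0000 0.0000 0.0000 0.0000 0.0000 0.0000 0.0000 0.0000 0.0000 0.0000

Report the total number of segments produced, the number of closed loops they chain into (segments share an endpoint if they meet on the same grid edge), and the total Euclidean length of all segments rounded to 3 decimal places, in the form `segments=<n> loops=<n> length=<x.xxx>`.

segments=12 loops=2 length=10.141

cell (0,2): code 0100 → (0.715,3.000)–(1.000,2.662)
cell (0,3): code 1100 → (0.951,4.000)–(0.715,3.000)
cell (0,4): code 1000 → (1.000,4.048)–(0.951,4.000)
cell (1,0): code 0100 → (1.611,1.000)–(2.000,0.589)
cell (1,1): code 1000 → (2.000,1.974)–(1.611,1.000)
cell (1,2): code 0110 → (1.000,2.662)–(2.000,2.019)
cell (1,4): code 1001 → (2.000,4.256)–(1.000,4.048)
cell (2,0): code 0010 → (2.000,0.589)–(2.878,1.000)
cell (2,1): code 0001 → (2.878,1.000)–(2.000,1.974)
cell (2,2): code 0010 → (2.000,2.019)–(2.495,3.000)
cell (2,3): code 0011 → (2.495,3.000)–(2.275,4.000)
cell (2,4): code 0001 → (2.275,4.000)–(2.000,4.256)
total: 12 segments, chained into 2 closed loop(s), length Σ = 10.141268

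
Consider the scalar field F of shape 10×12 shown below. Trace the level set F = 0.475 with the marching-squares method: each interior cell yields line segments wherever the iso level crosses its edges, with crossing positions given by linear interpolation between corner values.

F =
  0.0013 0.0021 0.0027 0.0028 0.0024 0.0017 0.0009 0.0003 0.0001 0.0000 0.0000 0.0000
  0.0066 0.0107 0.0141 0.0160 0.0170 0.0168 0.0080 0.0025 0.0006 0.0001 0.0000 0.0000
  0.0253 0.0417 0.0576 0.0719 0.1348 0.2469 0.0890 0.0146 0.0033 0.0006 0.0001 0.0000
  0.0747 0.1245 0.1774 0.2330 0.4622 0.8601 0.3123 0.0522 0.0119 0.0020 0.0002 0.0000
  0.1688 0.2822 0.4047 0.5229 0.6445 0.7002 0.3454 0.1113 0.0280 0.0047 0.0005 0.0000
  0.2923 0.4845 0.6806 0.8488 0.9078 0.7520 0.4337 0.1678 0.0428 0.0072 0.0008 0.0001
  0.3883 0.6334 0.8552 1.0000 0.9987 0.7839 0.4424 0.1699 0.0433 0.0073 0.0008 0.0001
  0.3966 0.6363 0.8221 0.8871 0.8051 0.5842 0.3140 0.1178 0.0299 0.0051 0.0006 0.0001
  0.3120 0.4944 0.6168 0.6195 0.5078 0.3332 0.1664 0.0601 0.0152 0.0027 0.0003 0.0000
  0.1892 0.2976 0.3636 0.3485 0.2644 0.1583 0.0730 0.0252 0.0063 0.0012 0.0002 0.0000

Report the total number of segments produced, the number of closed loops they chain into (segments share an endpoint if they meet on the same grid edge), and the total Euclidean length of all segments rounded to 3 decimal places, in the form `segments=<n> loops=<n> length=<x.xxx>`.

cell (2,4): code 0100 → (2.372,5.000)–(3.000,4.032)
cell (2,5): code 1000 → (3.000,5.703)–(2.372,5.000)
cell (3,2): code 0100 → (3.835,3.000)–(4.000,2.595)
cell (3,3): code 1100 → (3.070,4.000)–(3.835,3.000)
cell (3,4): code 1110 → (3.000,4.032)–(3.070,4.000)
cell (3,5): code 1001 → (4.000,5.635)–(3.000,5.703)
cell (4,0): code 0100 → (4.953,1.000)–(5.000,0.951)
cell (4,1): code 1100 → (4.255,2.000)–(4.953,1.000)
cell (4,2): code 1110 → (4.000,2.595)–(4.255,2.000)
cell (4,5): code 1001 → (5.000,5.870)–(4.000,5.635)
cell (5,0): code 0110 → (5.000,0.951)–(6.000,0.354)
cell (5,5): code 1001 → (6.000,5.905)–(5.000,5.870)
cell (6,0): code 0110 → (6.000,0.354)–(7.000,0.327)
cell (6,5): code 1001 → (7.000,5.404)–(6.000,5.905)
cell (7,0): code 0110 → (7.000,0.327)–(8.000,0.894)
cell (7,4): code 1011 → (8.000,4.188)–(7.435,5.000)
cell (7,5): code 0001 → (7.435,5.000)–(7.000,5.404)
cell (8,0): code 0010 → (8.000,0.894)–(8.099,1.000)
cell (8,1): code 0011 → (8.099,1.000)–(8.560,2.000)
cell (8,2): code 0011 → (8.560,2.000)–(8.533,3.000)
cell (8,3): code 0011 → (8.533,3.000)–(8.135,4.000)
cell (8,4): code 0001 → (8.135,4.000)–(8.000,4.188)
total: 22 segments, chained into 1 closed loop(s), length Σ = 18.405149

segments=22 loops=1 length=18.405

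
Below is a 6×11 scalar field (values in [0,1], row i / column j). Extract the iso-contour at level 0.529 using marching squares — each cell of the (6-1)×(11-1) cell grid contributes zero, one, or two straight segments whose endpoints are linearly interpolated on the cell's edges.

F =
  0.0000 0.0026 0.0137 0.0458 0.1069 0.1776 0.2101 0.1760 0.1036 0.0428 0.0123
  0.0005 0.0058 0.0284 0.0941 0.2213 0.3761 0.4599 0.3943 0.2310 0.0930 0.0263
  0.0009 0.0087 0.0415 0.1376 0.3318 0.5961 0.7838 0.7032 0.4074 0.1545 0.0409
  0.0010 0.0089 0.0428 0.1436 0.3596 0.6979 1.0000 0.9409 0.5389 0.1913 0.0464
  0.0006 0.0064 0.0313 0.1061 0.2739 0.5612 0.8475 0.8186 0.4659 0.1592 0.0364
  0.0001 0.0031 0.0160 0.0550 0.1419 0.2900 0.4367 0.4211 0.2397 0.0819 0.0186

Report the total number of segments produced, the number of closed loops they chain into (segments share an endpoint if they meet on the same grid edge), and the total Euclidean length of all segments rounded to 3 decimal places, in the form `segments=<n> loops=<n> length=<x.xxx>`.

segments=14 loops=1 length=11.021

cell (1,4): code 0100 → (1.695,5.000)–(2.000,4.746)
cell (1,5): code 1100 → (1.213,6.000)–(1.695,5.000)
cell (1,6): code 1100 → (1.436,7.000)–(1.213,6.000)
cell (1,7): code 1000 → (2.000,7.589)–(1.436,7.000)
cell (2,4): code 0110 → (2.000,4.746)–(3.000,4.501)
cell (2,7): code 1101 → (2.925,8.000)–(2.000,7.589)
cell (2,8): code 1000 → (3.000,8.028)–(2.925,8.000)
cell (3,4): code 0110 → (3.000,4.501)–(4.000,4.888)
cell (3,7): code 1011 → (4.000,7.821)–(3.136,8.000)
cell (3,8): code 0001 → (3.136,8.000)–(3.000,8.028)
cell (4,4): code 0010 → (4.000,4.888)–(4.119,5.000)
cell (4,5): code 0011 → (4.119,5.000)–(4.775,6.000)
cell (4,6): code 0011 → (4.775,6.000)–(4.729,7.000)
cell (4,7): code 0001 → (4.729,7.000)–(4.000,7.821)
total: 14 segments, chained into 1 closed loop(s), length Σ = 11.020796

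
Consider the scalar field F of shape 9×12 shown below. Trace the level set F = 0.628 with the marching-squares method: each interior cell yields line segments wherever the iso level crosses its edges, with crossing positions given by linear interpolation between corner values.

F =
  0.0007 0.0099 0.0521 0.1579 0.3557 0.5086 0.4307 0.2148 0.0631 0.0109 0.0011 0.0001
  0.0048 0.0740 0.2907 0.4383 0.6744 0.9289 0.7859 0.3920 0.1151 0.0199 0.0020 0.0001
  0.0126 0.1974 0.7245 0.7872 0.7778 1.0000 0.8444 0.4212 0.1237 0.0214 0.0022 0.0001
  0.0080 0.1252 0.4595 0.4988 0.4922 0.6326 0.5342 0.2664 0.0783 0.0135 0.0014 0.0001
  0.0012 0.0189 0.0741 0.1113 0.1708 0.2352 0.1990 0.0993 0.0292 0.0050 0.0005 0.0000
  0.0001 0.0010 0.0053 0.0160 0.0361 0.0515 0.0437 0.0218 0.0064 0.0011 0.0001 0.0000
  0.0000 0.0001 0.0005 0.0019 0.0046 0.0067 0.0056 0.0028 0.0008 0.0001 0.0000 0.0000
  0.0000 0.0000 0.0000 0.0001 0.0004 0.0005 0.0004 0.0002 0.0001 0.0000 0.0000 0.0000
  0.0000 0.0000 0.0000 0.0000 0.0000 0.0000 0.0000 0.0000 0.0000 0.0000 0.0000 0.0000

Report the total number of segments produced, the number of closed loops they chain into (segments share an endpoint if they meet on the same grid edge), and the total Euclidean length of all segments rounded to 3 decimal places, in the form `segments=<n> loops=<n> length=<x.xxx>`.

segments=16 loops=1 length=11.773

cell (0,3): code 0100 → (0.854,4.000)–(1.000,3.803)
cell (0,4): code 1100 → (0.284,5.000)–(0.854,4.000)
cell (0,5): code 1100 → (0.555,6.000)–(0.284,5.000)
cell (0,6): code 1000 → (1.000,6.401)–(0.555,6.000)
cell (1,1): code 0100 → (1.778,2.000)–(2.000,1.817)
cell (1,2): code 1100 → (1.544,3.000)–(1.778,2.000)
cell (1,3): code 1110 → (1.000,3.803)–(1.544,3.000)
cell (1,6): code 1001 → (2.000,6.511)–(1.000,6.401)
cell (2,1): code 0010 → (2.000,1.817)–(2.364,2.000)
cell (2,2): code 0011 → (2.364,2.000)–(2.552,3.000)
cell (2,3): code 0011 → (2.552,3.000)–(2.525,4.000)
cell (2,4): code 0111 → (2.525,4.000)–(3.000,4.967)
cell (2,5): code 1011 → (3.000,5.047)–(2.698,6.000)
cell (2,6): code 0001 → (2.698,6.000)–(2.000,6.511)
cell (3,4): code 0010 → (3.000,4.967)–(3.012,5.000)
cell (3,5): code 0001 → (3.012,5.000)–(3.000,5.047)
total: 16 segments, chained into 1 closed loop(s), length Σ = 11.773017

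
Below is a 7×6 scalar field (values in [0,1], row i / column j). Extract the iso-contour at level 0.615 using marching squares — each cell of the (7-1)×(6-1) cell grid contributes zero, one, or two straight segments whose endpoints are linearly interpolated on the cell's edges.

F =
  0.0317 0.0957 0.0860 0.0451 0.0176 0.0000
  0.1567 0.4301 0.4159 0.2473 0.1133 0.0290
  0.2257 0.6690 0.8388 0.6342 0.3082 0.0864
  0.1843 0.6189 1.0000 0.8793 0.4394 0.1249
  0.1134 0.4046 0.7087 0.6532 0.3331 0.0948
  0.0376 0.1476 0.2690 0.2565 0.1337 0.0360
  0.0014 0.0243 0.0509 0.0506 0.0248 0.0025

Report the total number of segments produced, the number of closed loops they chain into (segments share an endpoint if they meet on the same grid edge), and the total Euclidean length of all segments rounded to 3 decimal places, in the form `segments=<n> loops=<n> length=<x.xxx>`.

segments=12 loops=1 length=8.498

cell (1,0): code 0100 → (1.774,1.000)–(2.000,0.878)
cell (1,1): code 1100 → (1.471,2.000)–(1.774,1.000)
cell (1,2): code 1100 → (1.950,3.000)–(1.471,2.000)
cell (1,3): code 1000 → (2.000,3.059)–(1.950,3.000)
cell (2,0): code 0110 → (2.000,0.878)–(3.000,0.991)
cell (2,3): code 1001 → (3.000,3.601)–(2.000,3.059)
cell (3,0): code 0010 → (3.000,0.991)–(3.018,1.000)
cell (3,1): code 0111 → (3.018,1.000)–(4.000,1.692)
cell (3,3): code 1001 → (4.000,3.119)–(3.000,3.601)
cell (4,1): code 0010 → (4.000,1.692)–(4.213,2.000)
cell (4,2): code 0011 → (4.213,2.000)–(4.096,3.000)
cell (4,3): code 0001 → (4.096,3.000)–(4.000,3.119)
total: 12 segments, chained into 1 closed loop(s), length Σ = 8.497566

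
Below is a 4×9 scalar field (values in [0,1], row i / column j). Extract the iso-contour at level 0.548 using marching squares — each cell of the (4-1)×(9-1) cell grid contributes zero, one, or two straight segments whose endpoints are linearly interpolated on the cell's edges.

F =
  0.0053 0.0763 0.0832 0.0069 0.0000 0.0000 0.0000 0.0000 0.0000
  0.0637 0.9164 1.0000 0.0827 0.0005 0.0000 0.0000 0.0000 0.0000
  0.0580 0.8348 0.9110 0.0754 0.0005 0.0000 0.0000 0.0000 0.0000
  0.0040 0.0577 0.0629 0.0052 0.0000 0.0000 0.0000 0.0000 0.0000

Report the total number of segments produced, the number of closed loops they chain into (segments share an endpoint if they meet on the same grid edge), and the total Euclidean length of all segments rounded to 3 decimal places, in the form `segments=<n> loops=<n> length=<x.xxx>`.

segments=8 loops=1 length=6.451

cell (0,0): code 0100 → (0.561,1.000)–(1.000,0.568)
cell (0,1): code 1100 → (0.507,2.000)–(0.561,1.000)
cell (0,2): code 1000 → (1.000,2.493)–(0.507,2.000)
cell (1,0): code 0110 → (1.000,0.568)–(2.000,0.631)
cell (1,2): code 1001 → (2.000,2.434)–(1.000,2.493)
cell (2,0): code 0010 → (2.000,0.631)–(2.369,1.000)
cell (2,1): code 0011 → (2.369,1.000)–(2.428,2.000)
cell (2,2): code 0001 → (2.428,2.000)–(2.000,2.434)
total: 8 segments, chained into 1 closed loop(s), length Σ = 6.451418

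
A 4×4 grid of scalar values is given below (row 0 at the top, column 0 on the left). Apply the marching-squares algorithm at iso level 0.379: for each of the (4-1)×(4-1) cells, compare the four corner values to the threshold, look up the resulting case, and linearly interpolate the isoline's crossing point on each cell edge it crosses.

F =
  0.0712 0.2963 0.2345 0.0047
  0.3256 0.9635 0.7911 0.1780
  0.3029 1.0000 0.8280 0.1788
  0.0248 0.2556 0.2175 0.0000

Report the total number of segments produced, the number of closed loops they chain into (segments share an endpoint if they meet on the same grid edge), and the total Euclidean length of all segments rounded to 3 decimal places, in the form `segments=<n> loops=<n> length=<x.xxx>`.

segments=8 loops=1 length=8.512

cell (0,0): code 0100 → (0.124,1.000)–(1.000,0.084)
cell (0,1): code 1100 → (0.260,2.000)–(0.124,1.000)
cell (0,2): code 1000 → (1.000,2.672)–(0.260,2.000)
cell (1,0): code 0110 → (1.000,0.084)–(2.000,0.109)
cell (1,2): code 1001 → (2.000,2.692)–(1.000,2.672)
cell (2,0): code 0010 → (2.000,0.109)–(2.834,1.000)
cell (2,1): code 0011 → (2.834,1.000)–(2.735,2.000)
cell (2,2): code 0001 → (2.735,2.000)–(2.000,2.692)
total: 8 segments, chained into 1 closed loop(s), length Σ = 8.512253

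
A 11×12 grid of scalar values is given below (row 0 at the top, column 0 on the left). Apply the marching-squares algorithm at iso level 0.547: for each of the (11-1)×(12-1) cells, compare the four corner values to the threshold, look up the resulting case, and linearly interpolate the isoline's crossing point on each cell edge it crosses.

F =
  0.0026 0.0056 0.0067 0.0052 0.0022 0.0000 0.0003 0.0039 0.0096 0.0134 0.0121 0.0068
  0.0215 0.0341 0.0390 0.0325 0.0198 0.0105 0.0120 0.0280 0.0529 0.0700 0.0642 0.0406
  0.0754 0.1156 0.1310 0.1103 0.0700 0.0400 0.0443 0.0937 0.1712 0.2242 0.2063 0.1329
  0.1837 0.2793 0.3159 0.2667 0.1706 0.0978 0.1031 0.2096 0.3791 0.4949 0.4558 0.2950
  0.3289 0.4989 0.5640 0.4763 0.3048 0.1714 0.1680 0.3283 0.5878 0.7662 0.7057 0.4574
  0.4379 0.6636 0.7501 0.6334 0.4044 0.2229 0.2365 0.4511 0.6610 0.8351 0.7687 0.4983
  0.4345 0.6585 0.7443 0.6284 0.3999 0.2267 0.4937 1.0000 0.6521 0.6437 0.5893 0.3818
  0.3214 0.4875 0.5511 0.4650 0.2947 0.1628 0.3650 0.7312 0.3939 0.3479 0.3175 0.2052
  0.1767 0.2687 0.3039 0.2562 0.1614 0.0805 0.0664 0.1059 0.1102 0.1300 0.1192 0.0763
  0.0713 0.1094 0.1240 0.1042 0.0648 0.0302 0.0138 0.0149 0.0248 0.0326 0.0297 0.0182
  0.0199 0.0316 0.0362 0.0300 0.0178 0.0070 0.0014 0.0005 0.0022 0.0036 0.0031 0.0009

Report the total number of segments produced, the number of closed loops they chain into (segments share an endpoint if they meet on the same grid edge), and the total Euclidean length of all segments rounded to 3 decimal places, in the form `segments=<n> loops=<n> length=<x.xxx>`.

segments=30 loops=2 length=22.968

cell (3,1): code 0100 → (3.931,2.000)–(4.000,1.739)
cell (3,2): code 1000 → (4.000,2.194)–(3.931,2.000)
cell (3,7): code 0100 → (3.805,8.000)–(4.000,7.843)
cell (3,8): code 1100 → (3.192,9.000)–(3.805,8.000)
cell (3,9): code 1100 → (3.365,10.000)–(3.192,9.000)
cell (3,10): code 1000 → (4.000,10.639)–(3.365,10.000)
cell (4,0): code 0100 → (4.292,1.000)–(5.000,0.483)
cell (4,1): code 1110 → (4.000,1.739)–(4.292,1.000)
cell (4,2): code 1101 → (4.450,3.000)–(4.000,2.194)
cell (4,3): code 1000 → (5.000,3.377)–(4.450,3.000)
cell (4,7): code 0110 → (4.000,7.843)–(5.000,7.457)
cell (4,10): code 1001 → (5.000,10.820)–(4.000,10.639)
cell (5,0): code 0110 → (5.000,0.483)–(6.000,0.502)
cell (5,3): code 1001 → (6.000,3.356)–(5.000,3.377)
cell (5,6): code 0100 → (5.175,7.000)–(6.000,6.105)
cell (5,7): code 1110 → (5.000,7.457)–(5.175,7.000)
cell (5,10): code 1001 → (6.000,10.204)–(5.000,10.820)
cell (6,0): code 0010 → (6.000,0.502)–(6.652,1.000)
cell (6,1): code 0111 → (6.652,1.000)–(7.000,1.936)
cell (6,2): code 1011 → (7.000,2.048)–(6.498,3.000)
cell (6,3): code 0001 → (6.498,3.000)–(6.000,3.356)
cell (6,6): code 0110 → (6.000,6.105)–(7.000,6.497)
cell (6,7): code 1011 → (7.000,7.546)–(6.407,8.000)
cell (6,8): code 0011 → (6.407,8.000)–(6.327,9.000)
cell (6,9): code 0011 → (6.327,9.000)–(6.156,10.000)
cell (6,10): code 0001 → (6.156,10.000)–(6.000,10.204)
cell (7,1): code 0010 → (7.000,1.936)–(7.017,2.000)
cell (7,2): code 0001 → (7.017,2.000)–(7.000,2.048)
cell (7,6): code 0010 → (7.000,6.497)–(7.295,7.000)
cell (7,7): code 0001 → (7.295,7.000)–(7.000,7.546)
total: 30 segments, chained into 2 closed loop(s), length Σ = 22.968184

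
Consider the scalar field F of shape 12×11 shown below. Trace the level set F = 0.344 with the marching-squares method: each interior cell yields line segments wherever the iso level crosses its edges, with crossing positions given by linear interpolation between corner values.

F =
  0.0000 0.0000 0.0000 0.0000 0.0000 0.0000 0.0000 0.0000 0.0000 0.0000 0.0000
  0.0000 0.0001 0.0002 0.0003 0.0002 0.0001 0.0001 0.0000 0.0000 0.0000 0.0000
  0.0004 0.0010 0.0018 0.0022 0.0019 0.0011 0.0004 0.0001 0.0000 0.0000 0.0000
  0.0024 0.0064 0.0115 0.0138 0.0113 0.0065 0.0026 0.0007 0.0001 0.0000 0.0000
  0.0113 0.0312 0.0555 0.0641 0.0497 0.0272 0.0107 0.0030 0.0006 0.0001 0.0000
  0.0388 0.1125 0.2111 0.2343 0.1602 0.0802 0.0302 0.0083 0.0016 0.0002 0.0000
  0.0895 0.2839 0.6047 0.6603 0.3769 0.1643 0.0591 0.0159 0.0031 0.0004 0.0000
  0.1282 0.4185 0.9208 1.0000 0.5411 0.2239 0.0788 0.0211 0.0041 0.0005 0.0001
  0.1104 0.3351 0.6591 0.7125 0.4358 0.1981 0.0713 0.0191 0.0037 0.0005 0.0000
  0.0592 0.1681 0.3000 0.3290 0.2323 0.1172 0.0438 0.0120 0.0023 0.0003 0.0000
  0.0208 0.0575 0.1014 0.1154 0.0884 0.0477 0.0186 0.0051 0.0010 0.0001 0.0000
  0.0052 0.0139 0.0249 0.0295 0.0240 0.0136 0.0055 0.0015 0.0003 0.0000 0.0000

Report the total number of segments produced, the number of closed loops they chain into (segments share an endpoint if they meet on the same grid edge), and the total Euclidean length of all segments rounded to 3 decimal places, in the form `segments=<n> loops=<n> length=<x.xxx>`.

cell (5,1): code 0100 → (5.338,2.000)–(6.000,1.187)
cell (5,2): code 1100 → (5.258,3.000)–(5.338,2.000)
cell (5,3): code 1100 → (5.848,4.000)–(5.258,3.000)
cell (5,4): code 1000 → (6.000,4.155)–(5.848,4.000)
cell (6,0): code 0100 → (6.447,1.000)–(7.000,0.743)
cell (6,1): code 1110 → (6.000,1.187)–(6.447,1.000)
cell (6,4): code 1001 → (7.000,4.621)–(6.000,4.155)
cell (7,0): code 0010 → (7.000,0.743)–(7.893,1.000)
cell (7,1): code 0111 → (7.893,1.000)–(8.000,1.027)
cell (7,4): code 1001 → (8.000,4.386)–(7.000,4.621)
cell (8,1): code 0010 → (8.000,1.027)–(8.877,2.000)
cell (8,2): code 0011 → (8.877,2.000)–(8.961,3.000)
cell (8,3): code 0011 → (8.961,3.000)–(8.451,4.000)
cell (8,4): code 0001 → (8.451,4.000)–(8.000,4.386)
total: 14 segments, chained into 1 closed loop(s), length Σ = 11.724144

segments=14 loops=1 length=11.724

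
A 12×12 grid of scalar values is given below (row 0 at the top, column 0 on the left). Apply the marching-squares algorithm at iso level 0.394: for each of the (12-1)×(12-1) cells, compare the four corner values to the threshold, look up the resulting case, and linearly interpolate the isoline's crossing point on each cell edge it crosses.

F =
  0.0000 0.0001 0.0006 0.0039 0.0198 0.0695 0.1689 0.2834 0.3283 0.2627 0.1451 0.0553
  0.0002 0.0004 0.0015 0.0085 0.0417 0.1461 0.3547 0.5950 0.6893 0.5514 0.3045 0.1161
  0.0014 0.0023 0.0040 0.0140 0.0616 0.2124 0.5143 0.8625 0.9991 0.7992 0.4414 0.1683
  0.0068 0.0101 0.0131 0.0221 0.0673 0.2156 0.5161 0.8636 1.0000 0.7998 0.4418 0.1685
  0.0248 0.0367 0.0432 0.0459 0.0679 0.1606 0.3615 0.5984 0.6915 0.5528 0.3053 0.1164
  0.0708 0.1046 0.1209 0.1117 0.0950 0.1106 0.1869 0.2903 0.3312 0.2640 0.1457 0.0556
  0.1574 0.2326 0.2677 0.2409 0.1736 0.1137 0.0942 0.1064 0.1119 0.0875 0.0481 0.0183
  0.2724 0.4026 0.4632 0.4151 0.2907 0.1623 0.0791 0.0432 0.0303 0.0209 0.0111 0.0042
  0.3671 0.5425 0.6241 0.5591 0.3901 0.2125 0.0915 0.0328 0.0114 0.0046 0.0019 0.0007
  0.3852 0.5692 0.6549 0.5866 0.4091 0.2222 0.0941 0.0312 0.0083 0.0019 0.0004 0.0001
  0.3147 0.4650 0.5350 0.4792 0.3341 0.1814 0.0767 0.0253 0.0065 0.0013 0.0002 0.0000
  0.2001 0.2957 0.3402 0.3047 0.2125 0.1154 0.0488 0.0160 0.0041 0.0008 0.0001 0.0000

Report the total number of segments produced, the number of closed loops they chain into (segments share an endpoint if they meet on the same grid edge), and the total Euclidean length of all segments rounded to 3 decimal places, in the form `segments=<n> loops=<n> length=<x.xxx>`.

segments=34 loops=2 length=27.107

cell (0,6): code 0100 → (0.355,7.000)–(1.000,6.164)
cell (0,7): code 1100 → (0.182,8.000)–(0.355,7.000)
cell (0,8): code 1100 → (0.455,9.000)–(0.182,8.000)
cell (0,9): code 1000 → (1.000,9.638)–(0.455,9.000)
cell (1,5): code 0100 → (1.246,6.000)–(2.000,5.602)
cell (1,6): code 1110 → (1.000,6.164)–(1.246,6.000)
cell (1,9): code 1101 → (1.654,10.000)–(1.000,9.638)
cell (1,10): code 1000 → (2.000,10.174)–(1.654,10.000)
cell (2,5): code 0110 → (2.000,5.602)–(3.000,5.594)
cell (2,10): code 1001 → (3.000,10.175)–(2.000,10.174)
cell (3,5): code 0010 → (3.000,5.594)–(3.790,6.000)
cell (3,6): code 0111 → (3.790,6.000)–(4.000,6.137)
cell (3,9): code 1011 → (4.000,9.642)–(3.350,10.000)
cell (3,10): code 0001 → (3.350,10.000)–(3.000,10.175)
cell (4,6): code 0010 → (4.000,6.137)–(4.663,7.000)
cell (4,7): code 0011 → (4.663,7.000)–(4.826,8.000)
cell (4,8): code 0011 → (4.826,8.000)–(4.550,9.000)
cell (4,9): code 0001 → (4.550,9.000)–(4.000,9.642)
cell (6,0): code 0100 → (6.949,1.000)–(7.000,0.934)
cell (6,1): code 1100 → (6.646,2.000)–(6.949,1.000)
cell (6,2): code 1100 → (6.879,3.000)–(6.646,2.000)
cell (6,3): code 1000 → (7.000,3.170)–(6.879,3.000)
cell (7,0): code 0110 → (7.000,0.934)–(8.000,0.153)
cell (7,3): code 1001 → (8.000,3.977)–(7.000,3.170)
cell (8,0): code 0110 → (8.000,0.153)–(9.000,0.048)
cell (8,3): code 1101 → (8.205,4.000)–(8.000,3.977)
cell (8,4): code 1000 → (9.000,4.081)–(8.205,4.000)
cell (9,0): code 0110 → (9.000,0.048)–(10.000,0.528)
cell (9,3): code 1011 → (10.000,3.587)–(9.201,4.000)
cell (9,4): code 0001 → (9.201,4.000)–(9.000,4.081)
cell (10,0): code 0010 → (10.000,0.528)–(10.419,1.000)
cell (10,1): code 0011 → (10.419,1.000)–(10.724,2.000)
cell (10,2): code 0011 → (10.724,2.000)–(10.488,3.000)
cell (10,3): code 0001 → (10.488,3.000)–(10.000,3.587)
total: 34 segments, chained into 2 closed loop(s), length Σ = 27.107397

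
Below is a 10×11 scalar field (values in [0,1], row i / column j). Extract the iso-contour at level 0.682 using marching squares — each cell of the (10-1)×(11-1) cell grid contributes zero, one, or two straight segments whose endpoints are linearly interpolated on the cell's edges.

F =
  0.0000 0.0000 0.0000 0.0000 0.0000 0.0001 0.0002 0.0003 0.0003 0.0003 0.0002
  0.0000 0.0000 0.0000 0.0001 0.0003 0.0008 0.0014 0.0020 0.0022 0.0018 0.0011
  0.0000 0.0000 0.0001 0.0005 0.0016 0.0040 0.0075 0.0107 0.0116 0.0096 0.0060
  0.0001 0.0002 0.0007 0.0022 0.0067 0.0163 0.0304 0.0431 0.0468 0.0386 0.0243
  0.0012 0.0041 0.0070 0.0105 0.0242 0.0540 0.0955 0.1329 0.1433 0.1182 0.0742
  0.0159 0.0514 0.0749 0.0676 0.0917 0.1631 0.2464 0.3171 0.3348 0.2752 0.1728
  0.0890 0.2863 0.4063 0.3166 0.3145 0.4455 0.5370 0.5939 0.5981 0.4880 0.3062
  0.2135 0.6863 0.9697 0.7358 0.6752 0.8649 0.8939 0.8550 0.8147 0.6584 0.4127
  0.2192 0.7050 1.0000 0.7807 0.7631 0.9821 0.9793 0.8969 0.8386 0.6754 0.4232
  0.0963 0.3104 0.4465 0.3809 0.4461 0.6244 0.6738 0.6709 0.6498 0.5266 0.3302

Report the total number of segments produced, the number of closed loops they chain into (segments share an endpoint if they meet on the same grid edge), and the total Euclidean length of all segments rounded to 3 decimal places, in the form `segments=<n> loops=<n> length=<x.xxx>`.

segments=22 loops=1 length=19.145

cell (6,0): code 0100 → (6.989,1.000)–(7.000,0.991)
cell (6,1): code 1100 → (6.489,2.000)–(6.989,1.000)
cell (6,2): code 1100 → (6.872,3.000)–(6.489,2.000)
cell (6,3): code 1000 → (7.000,3.888)–(6.872,3.000)
cell (6,4): code 0100 → (6.564,5.000)–(7.000,4.036)
cell (6,5): code 1100 → (6.406,6.000)–(6.564,5.000)
cell (6,6): code 1100 → (6.337,7.000)–(6.406,6.000)
cell (6,7): code 1100 → (6.387,8.000)–(6.337,7.000)
cell (6,8): code 1000 → (7.000,8.849)–(6.387,8.000)
cell (7,0): code 0110 → (7.000,0.991)–(8.000,0.953)
cell (7,3): code 1101 → (7.077,4.000)–(7.000,3.888)
cell (7,4): code 1110 → (7.000,4.036)–(7.077,4.000)
cell (7,8): code 1001 → (8.000,8.960)–(7.000,8.849)
cell (8,0): code 0010 → (8.000,0.953)–(8.058,1.000)
cell (8,1): code 0011 → (8.058,1.000)–(8.575,2.000)
cell (8,2): code 0011 → (8.575,2.000)–(8.247,3.000)
cell (8,3): code 0011 → (8.247,3.000)–(8.256,4.000)
cell (8,4): code 0011 → (8.256,4.000)–(8.839,5.000)
cell (8,5): code 0011 → (8.839,5.000)–(8.973,6.000)
cell (8,6): code 0011 → (8.973,6.000)–(8.951,7.000)
cell (8,7): code 0011 → (8.951,7.000)–(8.829,8.000)
cell (8,8): code 0001 → (8.829,8.000)–(8.000,8.960)
total: 22 segments, chained into 1 closed loop(s), length Σ = 19.144539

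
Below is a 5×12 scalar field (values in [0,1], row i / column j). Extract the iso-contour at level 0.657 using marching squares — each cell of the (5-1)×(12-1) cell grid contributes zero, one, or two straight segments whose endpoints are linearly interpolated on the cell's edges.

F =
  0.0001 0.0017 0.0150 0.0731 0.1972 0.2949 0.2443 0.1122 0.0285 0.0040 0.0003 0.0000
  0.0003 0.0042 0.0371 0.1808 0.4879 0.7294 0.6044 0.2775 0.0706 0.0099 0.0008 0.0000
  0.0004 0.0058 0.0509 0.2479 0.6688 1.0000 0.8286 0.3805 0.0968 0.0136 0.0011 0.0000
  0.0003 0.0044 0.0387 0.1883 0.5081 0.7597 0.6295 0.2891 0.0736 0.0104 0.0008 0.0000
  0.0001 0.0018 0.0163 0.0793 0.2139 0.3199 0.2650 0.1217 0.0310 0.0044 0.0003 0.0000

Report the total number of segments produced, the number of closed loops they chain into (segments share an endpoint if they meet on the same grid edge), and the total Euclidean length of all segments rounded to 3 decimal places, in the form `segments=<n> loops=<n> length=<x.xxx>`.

cell (0,4): code 0100 → (0.833,5.000)–(1.000,4.700)
cell (0,5): code 1000 → (1.000,5.579)–(0.833,5.000)
cell (1,3): code 0100 → (1.935,4.000)–(2.000,3.972)
cell (1,4): code 1110 → (1.000,4.700)–(1.935,4.000)
cell (1,5): code 1101 → (1.235,6.000)–(1.000,5.579)
cell (1,6): code 1000 → (2.000,6.383)–(1.235,6.000)
cell (2,3): code 0010 → (2.000,3.972)–(2.073,4.000)
cell (2,4): code 0111 → (2.073,4.000)–(3.000,4.592)
cell (2,5): code 1011 → (3.000,5.789)–(2.862,6.000)
cell (2,6): code 0001 → (2.862,6.000)–(2.000,6.383)
cell (3,4): code 0010 → (3.000,4.592)–(3.234,5.000)
cell (3,5): code 0001 → (3.234,5.000)–(3.000,5.789)
total: 12 segments, chained into 1 closed loop(s), length Σ = 7.188670

segments=12 loops=1 length=7.189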